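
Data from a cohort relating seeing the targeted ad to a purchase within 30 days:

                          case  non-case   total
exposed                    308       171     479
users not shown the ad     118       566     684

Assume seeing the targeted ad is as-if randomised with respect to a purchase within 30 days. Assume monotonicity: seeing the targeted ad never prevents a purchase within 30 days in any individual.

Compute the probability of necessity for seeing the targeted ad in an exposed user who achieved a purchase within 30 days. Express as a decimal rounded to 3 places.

PN ≈ 0.732

p₁ = P(outcome | exposed) = 308/479 = 0.64301
p₀ = P(outcome | unexposed) = 118/684 = 0.17251
Under exogeneity and monotonicity, PN = (p₁ − p₀)/p₁.
PN = (0.64301 − 0.17251) / 0.64301 ≈ 0.7317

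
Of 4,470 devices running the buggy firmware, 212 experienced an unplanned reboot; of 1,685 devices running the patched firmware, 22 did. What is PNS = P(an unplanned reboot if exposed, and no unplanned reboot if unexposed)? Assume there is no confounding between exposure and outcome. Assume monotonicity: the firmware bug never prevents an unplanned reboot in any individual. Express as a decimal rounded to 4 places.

PNS ≈ 0.0344

p₁ = P(outcome | exposed) = 212/4470 = 0.047427
p₀ = P(outcome | unexposed) = 22/1685 = 0.013056
Under exogeneity and monotonicity, PNS = p₁ − p₀.
PNS = 0.047427 − 0.013056 = 0.034371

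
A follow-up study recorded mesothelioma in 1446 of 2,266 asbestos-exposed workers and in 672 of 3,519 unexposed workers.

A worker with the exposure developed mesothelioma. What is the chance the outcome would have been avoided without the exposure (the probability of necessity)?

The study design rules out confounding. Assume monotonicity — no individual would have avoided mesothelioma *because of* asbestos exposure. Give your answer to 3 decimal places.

PN ≈ 0.701

p₁ = P(outcome | exposed) = 1446/2266 = 0.63813
p₀ = P(outcome | unexposed) = 672/3519 = 0.19096
Under exogeneity and monotonicity, PN = (p₁ − p₀) / p₁.
PN = (0.63813 − 0.19096) / 0.63813 = 0.44717 / 0.63813 ≈ 0.7007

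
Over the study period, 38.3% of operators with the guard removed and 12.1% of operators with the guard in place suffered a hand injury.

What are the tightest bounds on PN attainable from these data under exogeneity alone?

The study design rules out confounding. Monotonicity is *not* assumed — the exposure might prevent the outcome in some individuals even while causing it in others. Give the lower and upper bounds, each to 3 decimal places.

0.684 ≤ PN ≤ 1.000

p₁ = 0.383, p₀ = 0.121.
Under exogeneity alone the bounds on PN are max{0,(p₁−p₀)/p₁} ≤ PN ≤ min{1,(1−p₀)/p₁}.
  lower = (p₁ − p₀)/p₁ = 0.262 / 0.383 ≈ 0.6841
  upper = min{1, (1 − p₀)/p₁} = 0.879 / 0.383 ≈ 2.2950 → capped at 1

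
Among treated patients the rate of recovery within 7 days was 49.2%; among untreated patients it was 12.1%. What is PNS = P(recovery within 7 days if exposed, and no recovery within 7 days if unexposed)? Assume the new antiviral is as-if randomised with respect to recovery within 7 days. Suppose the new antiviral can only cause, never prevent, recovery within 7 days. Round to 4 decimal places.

PNS ≈ 0.3710

p₁ = 0.492, p₀ = 0.121.
Under exogeneity and monotonicity, PNS = p₁ − p₀.
PNS = 0.492 − 0.121 = 0.371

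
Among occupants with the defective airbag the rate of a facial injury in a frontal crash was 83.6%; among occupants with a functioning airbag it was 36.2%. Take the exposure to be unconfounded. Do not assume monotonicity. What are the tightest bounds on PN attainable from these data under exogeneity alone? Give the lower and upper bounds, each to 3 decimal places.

0.567 ≤ PN ≤ 0.763

p₁ = 0.836, p₀ = 0.362.
Under exogeneity alone the bounds on PN are max{0,(p₁−p₀)/p₁} ≤ PN ≤ min{1,(1−p₀)/p₁}.
  lower = (p₁ − p₀)/p₁ = 0.474 / 0.836 ≈ 0.5670
  upper = min{1, (1 − p₀)/p₁} = 0.638 / 0.836 ≈ 0.7632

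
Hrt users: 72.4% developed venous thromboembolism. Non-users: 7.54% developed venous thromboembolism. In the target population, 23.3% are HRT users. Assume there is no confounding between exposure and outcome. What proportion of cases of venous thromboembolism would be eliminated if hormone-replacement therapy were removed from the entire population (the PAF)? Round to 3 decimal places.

p₁ = 0.724, p₀ = 0.0754.
Overall risk P(Y=1) = π·p₁ + (1−π)·p₀ = 0.233×0.724 + 0.767×0.0754 = 0.22652.
Under exogeneity, PAF = [P(Y=1) − p₀] / P(Y=1).
PAF = (0.22652 − 0.0754) / 0.22652 ≈ 0.6671

PAF ≈ 0.667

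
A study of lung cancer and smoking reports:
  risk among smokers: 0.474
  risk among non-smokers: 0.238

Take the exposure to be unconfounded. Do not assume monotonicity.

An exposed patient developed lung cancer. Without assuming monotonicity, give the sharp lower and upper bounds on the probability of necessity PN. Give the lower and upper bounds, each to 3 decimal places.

0.498 ≤ PN ≤ 1.000

Let p₁ = 0.474, p₀ = 0.238.
Under exogeneity alone the bounds on PN are max{0,(p₁−p₀)/p₁} ≤ PN ≤ min{1,(1−p₀)/p₁}.
  lower = (p₁ − p₀)/p₁ = 0.236 / 0.474 ≈ 0.4979
  upper = min{1, (1 − p₀)/p₁} = 0.762 / 0.474 ≈ 1.6076 → capped at 1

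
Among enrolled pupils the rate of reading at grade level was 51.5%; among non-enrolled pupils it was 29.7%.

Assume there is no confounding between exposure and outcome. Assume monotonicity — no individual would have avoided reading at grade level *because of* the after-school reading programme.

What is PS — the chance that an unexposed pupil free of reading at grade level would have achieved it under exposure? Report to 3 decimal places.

PS ≈ 0.310

p₁ = 0.515, p₀ = 0.297.
Under exogeneity and monotonicity, PS = (p₁ − p₀) / (1 − p₀).
PS = (0.515 − 0.297) / (1 − 0.297) = 0.218 / 0.703 ≈ 0.3101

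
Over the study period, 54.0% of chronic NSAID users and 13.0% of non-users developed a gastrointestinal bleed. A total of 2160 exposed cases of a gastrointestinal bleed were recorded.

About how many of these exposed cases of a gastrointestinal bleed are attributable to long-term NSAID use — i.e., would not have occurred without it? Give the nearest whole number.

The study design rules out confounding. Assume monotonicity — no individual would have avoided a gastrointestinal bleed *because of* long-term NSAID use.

about 1640 cases

p₁ = 0.54, p₀ = 0.13.
PN = (p₁ − p₀)/p₁ = (0.54 − 0.13) / 0.54 ≈ 0.75926.
Attributable cases ≈ PN × (exposed cases) = 0.75926 × 2160 ≈ 1640.00.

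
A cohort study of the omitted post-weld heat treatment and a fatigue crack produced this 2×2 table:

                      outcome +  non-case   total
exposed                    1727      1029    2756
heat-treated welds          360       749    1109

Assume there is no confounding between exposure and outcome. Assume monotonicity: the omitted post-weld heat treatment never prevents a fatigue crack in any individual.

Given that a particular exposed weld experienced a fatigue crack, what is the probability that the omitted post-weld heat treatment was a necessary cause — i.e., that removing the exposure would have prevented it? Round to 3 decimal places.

p₁ = P(outcome | exposed) = 1727/2756 = 0.62663
p₀ = P(outcome | unexposed) = 360/1109 = 0.32462
Under exogeneity and monotonicity, PN = (p₁ − p₀)/p₁.
PN = (0.62663 − 0.32462) / 0.62663 ≈ 0.4820

PN ≈ 0.482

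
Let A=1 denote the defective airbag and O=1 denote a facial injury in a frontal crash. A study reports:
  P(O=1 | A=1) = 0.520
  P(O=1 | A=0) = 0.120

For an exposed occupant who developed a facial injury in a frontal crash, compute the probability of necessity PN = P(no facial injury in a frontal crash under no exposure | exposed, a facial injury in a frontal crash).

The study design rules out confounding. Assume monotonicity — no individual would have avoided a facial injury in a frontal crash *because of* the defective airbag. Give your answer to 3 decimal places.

PN ≈ 0.769

Let p₁ = 0.52, p₀ = 0.12.
Under exogeneity and monotonicity, PN = (p₁ − p₀) / p₁.
PN = (0.52 − 0.12) / 0.52 = 0.4 / 0.52 ≈ 0.7692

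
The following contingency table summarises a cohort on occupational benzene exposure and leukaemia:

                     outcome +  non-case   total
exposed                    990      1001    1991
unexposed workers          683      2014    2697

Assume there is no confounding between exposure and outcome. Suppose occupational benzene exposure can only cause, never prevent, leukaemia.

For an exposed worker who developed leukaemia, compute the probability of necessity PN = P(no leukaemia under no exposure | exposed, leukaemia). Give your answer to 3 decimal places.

p₁ = P(outcome | exposed) = 990/1991 = 0.49724
p₀ = P(outcome | unexposed) = 683/2697 = 0.25324
Under exogeneity and monotonicity, PN = (p₁ − p₀)/p₁.
PN = (0.49724 − 0.25324) / 0.49724 ≈ 0.4907

PN ≈ 0.491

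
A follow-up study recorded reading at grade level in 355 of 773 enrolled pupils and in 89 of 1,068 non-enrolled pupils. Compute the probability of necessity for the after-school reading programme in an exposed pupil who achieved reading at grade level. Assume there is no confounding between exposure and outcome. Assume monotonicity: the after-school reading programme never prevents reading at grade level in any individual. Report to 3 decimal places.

p₁ = P(outcome | exposed) = 355/773 = 0.45925
p₀ = P(outcome | unexposed) = 89/1068 = 0.083333
Under exogeneity and monotonicity, PN = (p₁ − p₀) / p₁.
PN = (0.45925 − 0.083333) / 0.45925 = 0.37592 / 0.45925 ≈ 0.8185

PN ≈ 0.819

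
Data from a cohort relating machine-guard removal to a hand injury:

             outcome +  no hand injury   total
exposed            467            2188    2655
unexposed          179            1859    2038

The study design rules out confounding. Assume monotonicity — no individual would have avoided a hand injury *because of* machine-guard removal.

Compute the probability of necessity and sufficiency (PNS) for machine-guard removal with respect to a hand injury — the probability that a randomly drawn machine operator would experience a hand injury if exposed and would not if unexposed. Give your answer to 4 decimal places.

PNS ≈ 0.0881

p₁ = P(outcome | exposed) = 467/2655 = 0.17589
p₀ = P(outcome | unexposed) = 179/2038 = 0.087831
Under exogeneity and monotonicity, PNS = p₁ − p₀.
PNS = 0.17589 − 0.087831 = 0.088063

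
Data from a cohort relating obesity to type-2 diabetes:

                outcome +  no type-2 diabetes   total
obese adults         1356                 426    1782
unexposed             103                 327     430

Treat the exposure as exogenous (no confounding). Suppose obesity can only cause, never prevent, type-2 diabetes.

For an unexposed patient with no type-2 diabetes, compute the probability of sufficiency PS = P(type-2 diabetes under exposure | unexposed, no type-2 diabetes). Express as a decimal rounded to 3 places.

PS ≈ 0.686

p₁ = P(outcome | exposed) = 1356/1782 = 0.76094
p₀ = P(outcome | unexposed) = 103/430 = 0.23953
Under exogeneity and monotonicity, PS = (p₁ − p₀) / (1 − p₀).
PS = (0.76094 − 0.23953) / (1 − 0.23953) = 0.52141 / 0.76047 ≈ 0.6856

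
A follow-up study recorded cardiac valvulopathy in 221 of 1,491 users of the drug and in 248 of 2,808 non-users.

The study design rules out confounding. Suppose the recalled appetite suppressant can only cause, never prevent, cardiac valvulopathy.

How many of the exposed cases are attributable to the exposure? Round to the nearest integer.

about 89 cases

p₁ = P(outcome | exposed) = 221/1491 = 0.14822
p₀ = P(outcome | unexposed) = 248/2808 = 0.088319
PN = (p₁ − p₀)/p₁ = (0.14822 − 0.088319) / 0.14822 ≈ 0.40415.
Attributable cases ≈ PN × (exposed cases) = 0.40415 × 221 ≈ 89.32.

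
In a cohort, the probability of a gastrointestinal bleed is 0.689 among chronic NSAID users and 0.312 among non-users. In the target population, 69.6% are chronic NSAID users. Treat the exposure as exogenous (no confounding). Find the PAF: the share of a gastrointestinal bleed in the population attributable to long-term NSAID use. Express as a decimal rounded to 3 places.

PAF ≈ 0.457

Let p₁ = 0.689, p₀ = 0.312.
Overall risk P(Y=1) = π·p₁ + (1−π)·p₀ = 0.696×0.689 + 0.304×0.312 = 0.57439.
Under exogeneity, PAF = [P(Y=1) − p₀] / P(Y=1).
PAF = (0.57439 − 0.312) / 0.57439 ≈ 0.4568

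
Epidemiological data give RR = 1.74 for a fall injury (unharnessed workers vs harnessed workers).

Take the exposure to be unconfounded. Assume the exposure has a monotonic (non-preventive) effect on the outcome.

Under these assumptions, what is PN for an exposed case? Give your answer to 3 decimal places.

Under exogeneity and monotonicity, PN = (RR − 1) / RR = 1 − 1/RR.
PN = (1.74 − 1) / 1.74 = 0.74 / 1.74 ≈ 0.4253

PN ≈ 0.425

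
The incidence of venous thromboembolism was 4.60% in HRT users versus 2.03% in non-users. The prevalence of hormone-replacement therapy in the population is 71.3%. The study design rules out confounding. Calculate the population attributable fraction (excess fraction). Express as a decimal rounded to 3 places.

PAF ≈ 0.474

p₁ = 0.046, p₀ = 0.0203.
Overall risk P(Y=1) = π·p₁ + (1−π)·p₀ = 0.713×0.046 + 0.287×0.0203 = 0.038624.
Under exogeneity, PAF = [P(Y=1) − p₀] / P(Y=1).
PAF = (0.038624 − 0.0203) / 0.038624 ≈ 0.4744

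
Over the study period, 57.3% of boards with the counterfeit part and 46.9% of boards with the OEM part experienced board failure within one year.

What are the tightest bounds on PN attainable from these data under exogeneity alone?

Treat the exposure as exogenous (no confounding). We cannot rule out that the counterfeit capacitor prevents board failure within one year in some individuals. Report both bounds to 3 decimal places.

0.182 ≤ PN ≤ 0.927

p₁ = 0.573, p₀ = 0.469.
Under exogeneity alone the bounds on PN are max{0,(p₁−p₀)/p₁} ≤ PN ≤ min{1,(1−p₀)/p₁}.
  lower = (p₁ − p₀)/p₁ = 0.104 / 0.573 ≈ 0.1815
  upper = min{1, (1 − p₀)/p₁} = 0.531 / 0.573 ≈ 0.9267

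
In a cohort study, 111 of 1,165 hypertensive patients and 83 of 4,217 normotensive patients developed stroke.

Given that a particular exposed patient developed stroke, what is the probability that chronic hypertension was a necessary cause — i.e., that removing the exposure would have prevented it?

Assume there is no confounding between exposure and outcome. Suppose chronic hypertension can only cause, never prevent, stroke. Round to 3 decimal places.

p₁ = P(outcome | exposed) = 111/1165 = 0.095279
p₀ = P(outcome | unexposed) = 83/4217 = 0.019682
Under exogeneity and monotonicity, PN = (p₁ − p₀) / p₁.
PN = (0.095279 − 0.019682) / 0.095279 = 0.075597 / 0.095279 ≈ 0.7934

PN ≈ 0.793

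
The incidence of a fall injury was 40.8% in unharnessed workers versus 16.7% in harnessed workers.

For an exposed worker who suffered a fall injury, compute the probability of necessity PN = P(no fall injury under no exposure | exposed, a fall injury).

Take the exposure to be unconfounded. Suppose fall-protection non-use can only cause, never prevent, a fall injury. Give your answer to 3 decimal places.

PN ≈ 0.591

p₁ = 0.408, p₀ = 0.167.
Under exogeneity and monotonicity, PN = (p₁ − p₀) / p₁.
PN = (0.408 − 0.167) / 0.408 = 0.241 / 0.408 ≈ 0.5907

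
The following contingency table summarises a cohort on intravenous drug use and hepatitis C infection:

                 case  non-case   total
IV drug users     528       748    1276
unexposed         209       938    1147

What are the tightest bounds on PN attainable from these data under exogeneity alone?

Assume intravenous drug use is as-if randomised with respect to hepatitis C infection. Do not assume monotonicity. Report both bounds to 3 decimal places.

p₁ = P(outcome | exposed) = 528/1276 = 0.41379
p₀ = P(outcome | unexposed) = 209/1147 = 0.18221
Under exogeneity alone the bounds on PN are max{0,(p₁−p₀)/p₁} ≤ PN ≤ min{1,(1−p₀)/p₁}.
  lower = (p₁ − p₀)/p₁ = 0.23158 / 0.41379 ≈ 0.5596
  upper = min{1, (1 − p₀)/p₁} = 0.81779 / 0.41379 ≈ 1.9763 → capped at 1

0.560 ≤ PN ≤ 1.000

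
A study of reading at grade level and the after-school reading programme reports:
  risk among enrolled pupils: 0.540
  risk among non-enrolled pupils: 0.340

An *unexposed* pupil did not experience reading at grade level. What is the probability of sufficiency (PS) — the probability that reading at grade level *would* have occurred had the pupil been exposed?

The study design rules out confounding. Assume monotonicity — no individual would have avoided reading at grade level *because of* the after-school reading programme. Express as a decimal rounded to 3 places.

PS ≈ 0.303

Let p₁ = 0.54, p₀ = 0.34.
Under exogeneity and monotonicity, PS = (p₁ − p₀) / (1 − p₀).
PS = (0.54 − 0.34) / (1 − 0.34) = 0.2 / 0.66 ≈ 0.3030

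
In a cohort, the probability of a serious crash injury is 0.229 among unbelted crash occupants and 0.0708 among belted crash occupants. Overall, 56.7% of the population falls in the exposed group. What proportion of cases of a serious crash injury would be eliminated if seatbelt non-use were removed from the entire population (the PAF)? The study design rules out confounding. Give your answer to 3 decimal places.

PAF ≈ 0.559

Let p₁ = 0.229, p₀ = 0.0708.
Overall risk P(Y=1) = π·p₁ + (1−π)·p₀ = 0.567×0.229 + 0.433×0.0708 = 0.1605.
Under exogeneity, PAF = [P(Y=1) − p₀] / P(Y=1).
PAF = (0.1605 − 0.0708) / 0.1605 ≈ 0.5589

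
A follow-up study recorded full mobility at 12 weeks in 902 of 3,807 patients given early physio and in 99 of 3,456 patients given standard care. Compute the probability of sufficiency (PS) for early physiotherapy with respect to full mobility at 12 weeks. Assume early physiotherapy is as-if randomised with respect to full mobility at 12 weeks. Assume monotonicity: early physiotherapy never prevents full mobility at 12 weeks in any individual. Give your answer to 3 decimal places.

p₁ = P(outcome | exposed) = 902/3807 = 0.23693
p₀ = P(outcome | unexposed) = 99/3456 = 0.028646
Under exogeneity and monotonicity, PS = (p₁ − p₀) / (1 − p₀).
PS = (0.23693 − 0.028646) / (1 − 0.028646) = 0.20829 / 0.97135 ≈ 0.2144

PS ≈ 0.214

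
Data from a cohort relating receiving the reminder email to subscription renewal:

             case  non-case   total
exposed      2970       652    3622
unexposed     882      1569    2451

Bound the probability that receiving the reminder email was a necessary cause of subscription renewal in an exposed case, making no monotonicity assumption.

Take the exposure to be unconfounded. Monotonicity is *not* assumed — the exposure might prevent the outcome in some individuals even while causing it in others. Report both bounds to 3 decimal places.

p₁ = P(outcome | exposed) = 2970/3622 = 0.81999
p₀ = P(outcome | unexposed) = 882/2451 = 0.35985
Under exogeneity alone the bounds on PN are max{0,(p₁−p₀)/p₁} ≤ PN ≤ min{1,(1−p₀)/p₁}.
  lower = (p₁ − p₀)/p₁ = 0.46014 / 0.81999 ≈ 0.5611
  upper = min{1, (1 − p₀)/p₁} = 0.64015 / 0.81999 ≈ 0.7807

0.561 ≤ PN ≤ 0.781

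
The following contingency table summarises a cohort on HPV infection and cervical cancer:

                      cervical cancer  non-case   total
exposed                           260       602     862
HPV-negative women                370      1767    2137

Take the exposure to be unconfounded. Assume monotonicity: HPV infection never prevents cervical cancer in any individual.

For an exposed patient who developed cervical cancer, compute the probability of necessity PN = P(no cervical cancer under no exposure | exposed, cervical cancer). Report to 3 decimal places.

PN ≈ 0.426

p₁ = P(outcome | exposed) = 260/862 = 0.30162
p₀ = P(outcome | unexposed) = 370/2137 = 0.17314
Under exogeneity and monotonicity, PN = (p₁ − p₀)/p₁.
PN = (0.30162 − 0.17314) / 0.30162 ≈ 0.4260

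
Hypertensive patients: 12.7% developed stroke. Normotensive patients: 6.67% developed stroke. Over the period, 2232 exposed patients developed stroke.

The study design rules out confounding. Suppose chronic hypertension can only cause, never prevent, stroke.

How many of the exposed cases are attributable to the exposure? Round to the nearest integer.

about 1060 cases

p₁ = 0.127, p₀ = 0.0667.
PN = (p₁ − p₀)/p₁ = (0.127 − 0.0667) / 0.127 ≈ 0.47480.
Attributable cases ≈ PN × (exposed cases) = 0.47480 × 2232 ≈ 1059.76.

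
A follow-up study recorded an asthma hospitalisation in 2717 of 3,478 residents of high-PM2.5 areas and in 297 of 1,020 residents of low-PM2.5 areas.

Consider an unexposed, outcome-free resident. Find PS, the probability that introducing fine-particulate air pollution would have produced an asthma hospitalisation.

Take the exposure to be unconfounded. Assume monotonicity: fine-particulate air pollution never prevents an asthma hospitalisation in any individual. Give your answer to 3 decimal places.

PS ≈ 0.691

p₁ = P(outcome | exposed) = 2717/3478 = 0.7812
p₀ = P(outcome | unexposed) = 297/1020 = 0.29118
Under exogeneity and monotonicity, PS = (p₁ − p₀) / (1 − p₀).
PS = (0.7812 − 0.29118) / (1 − 0.29118) = 0.49002 / 0.70882 ≈ 0.6913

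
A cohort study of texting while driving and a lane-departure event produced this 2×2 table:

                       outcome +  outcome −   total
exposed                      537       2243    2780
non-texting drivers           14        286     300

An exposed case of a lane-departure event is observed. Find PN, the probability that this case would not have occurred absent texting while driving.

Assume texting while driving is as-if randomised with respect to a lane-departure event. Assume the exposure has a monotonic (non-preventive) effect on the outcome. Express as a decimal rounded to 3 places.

p₁ = P(outcome | exposed) = 537/2780 = 0.19317
p₀ = P(outcome | unexposed) = 14/300 = 0.046667
Under exogeneity and monotonicity, PN = (p₁ − p₀)/p₁.
PN = (0.19317 − 0.046667) / 0.19317 ≈ 0.7584

PN ≈ 0.758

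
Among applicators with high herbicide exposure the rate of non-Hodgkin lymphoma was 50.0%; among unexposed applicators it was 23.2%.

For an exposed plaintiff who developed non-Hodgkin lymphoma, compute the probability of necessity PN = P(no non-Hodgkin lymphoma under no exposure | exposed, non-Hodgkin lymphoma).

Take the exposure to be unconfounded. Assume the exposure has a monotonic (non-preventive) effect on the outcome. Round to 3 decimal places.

PN ≈ 0.536

p₁ = 0.5, p₀ = 0.232.
Under exogeneity and monotonicity, PN = (p₁ − p₀) / p₁.
PN = (0.5 − 0.232) / 0.5 = 0.268 / 0.5 ≈ 0.5360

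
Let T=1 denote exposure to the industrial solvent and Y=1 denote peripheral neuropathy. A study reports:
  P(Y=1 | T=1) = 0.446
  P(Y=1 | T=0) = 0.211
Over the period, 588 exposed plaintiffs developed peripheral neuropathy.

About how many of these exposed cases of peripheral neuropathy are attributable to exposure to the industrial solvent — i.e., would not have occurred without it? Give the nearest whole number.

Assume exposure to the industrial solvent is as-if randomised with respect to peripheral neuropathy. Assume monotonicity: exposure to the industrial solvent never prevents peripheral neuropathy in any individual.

about 310 cases

Let p₁ = 0.446, p₀ = 0.211.
PN = (p₁ − p₀)/p₁ = (0.446 − 0.211) / 0.446 ≈ 0.52691.
Attributable cases ≈ PN × (exposed cases) = 0.52691 × 588 ≈ 309.82.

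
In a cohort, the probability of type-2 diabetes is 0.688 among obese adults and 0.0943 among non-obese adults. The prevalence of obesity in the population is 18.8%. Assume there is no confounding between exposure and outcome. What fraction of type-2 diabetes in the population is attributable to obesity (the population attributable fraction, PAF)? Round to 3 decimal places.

PAF ≈ 0.542

Let p₁ = 0.688, p₀ = 0.0943.
Overall risk P(Y=1) = π·p₁ + (1−π)·p₀ = 0.188×0.688 + 0.812×0.0943 = 0.20592.
Under exogeneity, PAF = [P(Y=1) − p₀] / P(Y=1).
PAF = (0.20592 − 0.0943) / 0.20592 ≈ 0.5420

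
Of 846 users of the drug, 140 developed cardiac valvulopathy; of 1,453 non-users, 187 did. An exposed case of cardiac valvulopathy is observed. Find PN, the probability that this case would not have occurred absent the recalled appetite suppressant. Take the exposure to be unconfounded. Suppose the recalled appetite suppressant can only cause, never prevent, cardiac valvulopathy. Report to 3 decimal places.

p₁ = P(outcome | exposed) = 140/846 = 0.16548
p₀ = P(outcome | unexposed) = 187/1453 = 0.1287
Under exogeneity and monotonicity, PN = (p₁ − p₀) / p₁.
PN = (0.16548 − 0.1287) / 0.16548 = 0.036785 / 0.16548 ≈ 0.2223

PN ≈ 0.222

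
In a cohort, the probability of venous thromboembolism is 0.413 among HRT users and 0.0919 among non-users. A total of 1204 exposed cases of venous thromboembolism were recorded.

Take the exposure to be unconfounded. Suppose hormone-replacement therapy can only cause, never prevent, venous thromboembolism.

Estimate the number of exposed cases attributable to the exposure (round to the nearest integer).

about 936 cases

Let p₁ = 0.413, p₀ = 0.0919.
PN = (p₁ − p₀)/p₁ = (0.413 − 0.0919) / 0.413 ≈ 0.77748.
Attributable cases ≈ PN × (exposed cases) = 0.77748 × 1204 ≈ 936.09.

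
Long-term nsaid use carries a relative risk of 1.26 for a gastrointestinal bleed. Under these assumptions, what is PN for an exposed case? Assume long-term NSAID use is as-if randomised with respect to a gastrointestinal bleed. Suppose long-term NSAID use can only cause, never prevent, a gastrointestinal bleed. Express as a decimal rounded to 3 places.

Under exogeneity and monotonicity, PN = (RR − 1) / RR = 1 − 1/RR.
PN = (1.26 − 1) / 1.26 = 0.26 / 1.26 ≈ 0.2063

PN ≈ 0.206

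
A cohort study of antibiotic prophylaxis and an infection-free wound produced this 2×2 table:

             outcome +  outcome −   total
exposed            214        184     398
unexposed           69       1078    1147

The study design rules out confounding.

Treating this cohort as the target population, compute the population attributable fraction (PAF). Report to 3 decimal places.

PAF ≈ 0.672

p₁ = P(outcome | exposed) = 214/398 = 0.53769
p₀ = P(outcome | unexposed) = 69/1147 = 0.060157
Exposure prevalence π = 398/1545 = 0.25761; overall risk P(Y=1) = 0.18317.
Under exogeneity, PAF = [P(Y=1) − p₀]/P(Y=1).
PAF = (0.18317 − 0.060157) / 0.18317 ≈ 0.6716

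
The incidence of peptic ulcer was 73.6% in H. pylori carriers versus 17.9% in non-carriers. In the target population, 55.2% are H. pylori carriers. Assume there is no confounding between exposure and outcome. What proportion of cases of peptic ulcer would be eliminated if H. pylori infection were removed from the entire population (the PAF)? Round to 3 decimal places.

p₁ = 0.736, p₀ = 0.179.
Overall risk P(Y=1) = π·p₁ + (1−π)·p₀ = 0.552×0.736 + 0.448×0.179 = 0.48646.
Under exogeneity, PAF = [P(Y=1) − p₀] / P(Y=1).
PAF = (0.48646 − 0.179) / 0.48646 ≈ 0.6320

PAF ≈ 0.632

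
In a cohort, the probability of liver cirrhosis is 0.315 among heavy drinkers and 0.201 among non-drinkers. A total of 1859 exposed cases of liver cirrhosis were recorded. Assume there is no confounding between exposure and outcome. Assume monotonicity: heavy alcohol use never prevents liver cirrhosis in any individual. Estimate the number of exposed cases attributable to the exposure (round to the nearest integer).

Let p₁ = 0.315, p₀ = 0.201.
PN = (p₁ − p₀)/p₁ = (0.315 − 0.201) / 0.315 ≈ 0.36190.
Attributable cases ≈ PN × (exposed cases) = 0.36190 × 1859 ≈ 672.78.

about 673 cases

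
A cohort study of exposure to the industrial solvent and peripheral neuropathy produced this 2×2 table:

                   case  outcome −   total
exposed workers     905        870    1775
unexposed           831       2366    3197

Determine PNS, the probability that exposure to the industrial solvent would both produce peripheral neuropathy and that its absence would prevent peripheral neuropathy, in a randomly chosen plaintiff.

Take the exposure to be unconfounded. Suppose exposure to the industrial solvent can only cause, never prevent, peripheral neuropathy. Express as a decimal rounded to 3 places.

p₁ = P(outcome | exposed) = 905/1775 = 0.50986
p₀ = P(outcome | unexposed) = 831/3197 = 0.25993
Under exogeneity and monotonicity, PNS = p₁ − p₀.
PNS = 0.50986 − 0.25993 = 0.24993

PNS ≈ 0.250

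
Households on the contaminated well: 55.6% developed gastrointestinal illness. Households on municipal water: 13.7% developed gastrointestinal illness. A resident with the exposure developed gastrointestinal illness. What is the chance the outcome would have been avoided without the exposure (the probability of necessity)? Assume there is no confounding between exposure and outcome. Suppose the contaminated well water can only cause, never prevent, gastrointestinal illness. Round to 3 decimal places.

p₁ = 0.556, p₀ = 0.137.
Under exogeneity and monotonicity, PN = (p₁ − p₀) / p₁.
PN = (0.556 − 0.137) / 0.556 = 0.419 / 0.556 ≈ 0.7536

PN ≈ 0.754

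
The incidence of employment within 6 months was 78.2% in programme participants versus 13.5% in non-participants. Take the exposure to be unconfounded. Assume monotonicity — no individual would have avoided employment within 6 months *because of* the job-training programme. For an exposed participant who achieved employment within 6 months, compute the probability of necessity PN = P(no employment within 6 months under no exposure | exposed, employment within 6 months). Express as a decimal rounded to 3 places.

PN ≈ 0.827

p₁ = 0.782, p₀ = 0.135.
Under exogeneity and monotonicity, PN = (p₁ − p₀) / p₁.
PN = (0.782 − 0.135) / 0.782 = 0.647 / 0.782 ≈ 0.8274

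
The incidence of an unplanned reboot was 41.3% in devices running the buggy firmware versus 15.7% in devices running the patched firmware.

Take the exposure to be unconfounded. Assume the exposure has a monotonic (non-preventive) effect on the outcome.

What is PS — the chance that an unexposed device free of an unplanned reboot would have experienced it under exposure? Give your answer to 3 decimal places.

PS ≈ 0.304

p₁ = 0.413, p₀ = 0.157.
Under exogeneity and monotonicity, PS = (p₁ − p₀) / (1 − p₀).
PS = (0.413 − 0.157) / (1 − 0.157) = 0.256 / 0.843 ≈ 0.3037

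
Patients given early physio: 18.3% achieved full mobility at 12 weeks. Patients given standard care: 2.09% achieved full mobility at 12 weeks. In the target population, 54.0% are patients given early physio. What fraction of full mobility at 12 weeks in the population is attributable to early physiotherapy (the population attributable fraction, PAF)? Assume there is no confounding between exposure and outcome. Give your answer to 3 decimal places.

p₁ = 0.183, p₀ = 0.0209.
Overall risk P(Y=1) = π·p₁ + (1−π)·p₀ = 0.54×0.183 + 0.46×0.0209 = 0.10843.
Under exogeneity, PAF = [P(Y=1) − p₀] / P(Y=1).
PAF = (0.10843 − 0.0209) / 0.10843 ≈ 0.8073

PAF ≈ 0.807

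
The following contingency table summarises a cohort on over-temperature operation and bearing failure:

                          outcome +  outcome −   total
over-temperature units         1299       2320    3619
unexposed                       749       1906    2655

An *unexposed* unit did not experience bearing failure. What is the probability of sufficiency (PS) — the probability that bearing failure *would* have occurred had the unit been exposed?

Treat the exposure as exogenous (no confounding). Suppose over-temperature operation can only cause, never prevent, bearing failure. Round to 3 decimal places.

p₁ = P(outcome | exposed) = 1299/3619 = 0.35894
p₀ = P(outcome | unexposed) = 749/2655 = 0.28211
Under exogeneity and monotonicity, PS = (p₁ − p₀)/(1 − p₀).
PS = (0.35894 − 0.28211) / 0.71789 ≈ 0.1070

PS ≈ 0.107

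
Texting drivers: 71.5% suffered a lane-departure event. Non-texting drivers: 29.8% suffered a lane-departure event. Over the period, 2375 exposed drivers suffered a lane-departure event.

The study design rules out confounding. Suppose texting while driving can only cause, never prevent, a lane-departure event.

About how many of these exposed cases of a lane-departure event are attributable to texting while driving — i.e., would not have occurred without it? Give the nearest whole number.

p₁ = 0.715, p₀ = 0.298.
PN = (p₁ − p₀)/p₁ = (0.715 − 0.298) / 0.715 ≈ 0.58322.
Attributable cases ≈ PN × (exposed cases) = 0.58322 × 2375 ≈ 1385.14.

about 1385 cases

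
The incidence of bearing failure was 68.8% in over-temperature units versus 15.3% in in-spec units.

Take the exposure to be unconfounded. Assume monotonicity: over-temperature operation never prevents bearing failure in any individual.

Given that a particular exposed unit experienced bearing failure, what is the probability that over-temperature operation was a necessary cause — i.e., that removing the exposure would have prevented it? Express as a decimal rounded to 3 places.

PN ≈ 0.778

p₁ = 0.688, p₀ = 0.153.
Under exogeneity and monotonicity, PN = (p₁ − p₀) / p₁.
PN = (0.688 − 0.153) / 0.688 = 0.535 / 0.688 ≈ 0.7776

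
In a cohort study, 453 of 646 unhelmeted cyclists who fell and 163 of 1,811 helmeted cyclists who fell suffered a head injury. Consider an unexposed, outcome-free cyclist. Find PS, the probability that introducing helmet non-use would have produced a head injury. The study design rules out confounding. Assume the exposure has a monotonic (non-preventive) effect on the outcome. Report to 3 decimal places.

PS ≈ 0.672

p₁ = P(outcome | exposed) = 453/646 = 0.70124
p₀ = P(outcome | unexposed) = 163/1811 = 0.090006
Under exogeneity and monotonicity, PS = (p₁ − p₀) / (1 − p₀).
PS = (0.70124 − 0.090006) / (1 − 0.090006) = 0.61123 / 0.90999 ≈ 0.6717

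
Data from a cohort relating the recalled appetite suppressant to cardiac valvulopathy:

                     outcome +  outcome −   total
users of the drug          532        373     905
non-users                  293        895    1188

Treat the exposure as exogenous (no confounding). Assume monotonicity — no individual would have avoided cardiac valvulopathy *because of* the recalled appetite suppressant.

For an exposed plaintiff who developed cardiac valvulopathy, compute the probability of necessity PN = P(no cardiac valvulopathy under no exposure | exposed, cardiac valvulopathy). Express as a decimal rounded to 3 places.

p₁ = P(outcome | exposed) = 532/905 = 0.58785
p₀ = P(outcome | unexposed) = 293/1188 = 0.24663
Under exogeneity and monotonicity, PN = (p₁ − p₀) / p₁.
PN = (0.58785 − 0.24663) / 0.58785 = 0.34121 / 0.58785 ≈ 0.5804

PN ≈ 0.580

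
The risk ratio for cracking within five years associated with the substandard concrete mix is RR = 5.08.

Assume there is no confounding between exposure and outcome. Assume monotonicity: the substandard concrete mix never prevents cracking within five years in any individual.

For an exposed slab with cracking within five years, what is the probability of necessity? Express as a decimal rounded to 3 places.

PN ≈ 0.803

Under exogeneity and monotonicity, PN = (RR − 1) / RR = 1 − 1/RR.
PN = (5.08 − 1) / 5.08 = 4.08 / 5.08 ≈ 0.8031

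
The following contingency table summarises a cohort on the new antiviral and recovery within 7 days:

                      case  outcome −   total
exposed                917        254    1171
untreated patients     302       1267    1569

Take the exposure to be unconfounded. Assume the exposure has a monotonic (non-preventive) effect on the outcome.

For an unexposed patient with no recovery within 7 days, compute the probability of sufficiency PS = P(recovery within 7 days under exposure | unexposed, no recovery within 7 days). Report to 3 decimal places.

p₁ = P(outcome | exposed) = 917/1171 = 0.78309
p₀ = P(outcome | unexposed) = 302/1569 = 0.19248
Under exogeneity and monotonicity, PS = (p₁ − p₀) / (1 − p₀).
PS = (0.78309 − 0.19248) / (1 − 0.19248) = 0.59061 / 0.80752 ≈ 0.7314

PS ≈ 0.731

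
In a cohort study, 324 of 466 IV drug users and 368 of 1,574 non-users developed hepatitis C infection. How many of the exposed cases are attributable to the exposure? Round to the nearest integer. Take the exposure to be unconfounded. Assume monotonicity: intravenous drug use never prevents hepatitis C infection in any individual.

p₁ = P(outcome | exposed) = 324/466 = 0.69528
p₀ = P(outcome | unexposed) = 368/1574 = 0.2338
PN = (p₁ − p₀)/p₁ = (0.69528 − 0.2338) / 0.69528 ≈ 0.66373.
Attributable cases ≈ PN × (exposed cases) = 0.66373 × 324 ≈ 215.05.

about 215 cases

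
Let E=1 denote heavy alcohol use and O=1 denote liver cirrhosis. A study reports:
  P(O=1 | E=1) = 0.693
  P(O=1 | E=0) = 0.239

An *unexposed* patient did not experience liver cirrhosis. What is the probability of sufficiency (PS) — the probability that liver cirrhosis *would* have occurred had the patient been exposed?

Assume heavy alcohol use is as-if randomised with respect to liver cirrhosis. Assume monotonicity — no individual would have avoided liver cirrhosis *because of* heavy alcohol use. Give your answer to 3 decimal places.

Let p₁ = 0.693, p₀ = 0.239.
Under exogeneity and monotonicity, PS = (p₁ − p₀) / (1 − p₀).
PS = (0.693 − 0.239) / (1 − 0.239) = 0.454 / 0.761 ≈ 0.5966

PS ≈ 0.597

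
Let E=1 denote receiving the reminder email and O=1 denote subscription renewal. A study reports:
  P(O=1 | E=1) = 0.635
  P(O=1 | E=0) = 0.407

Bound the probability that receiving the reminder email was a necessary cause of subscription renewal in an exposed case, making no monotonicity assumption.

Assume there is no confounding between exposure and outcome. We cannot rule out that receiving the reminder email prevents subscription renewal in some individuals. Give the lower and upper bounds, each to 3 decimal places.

Let p₁ = 0.635, p₀ = 0.407.
Under exogeneity alone the bounds on PN are max{0,(p₁−p₀)/p₁} ≤ PN ≤ min{1,(1−p₀)/p₁}.
  lower = (p₁ − p₀)/p₁ = 0.228 / 0.635 ≈ 0.3591
  upper = min{1, (1 − p₀)/p₁} = 0.593 / 0.635 ≈ 0.9339

0.359 ≤ PN ≤ 0.934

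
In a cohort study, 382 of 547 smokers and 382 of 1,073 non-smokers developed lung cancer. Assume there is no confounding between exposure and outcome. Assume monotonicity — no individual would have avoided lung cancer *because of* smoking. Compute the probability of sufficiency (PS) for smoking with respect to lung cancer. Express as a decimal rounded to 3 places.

p₁ = P(outcome | exposed) = 382/547 = 0.69835
p₀ = P(outcome | unexposed) = 382/1073 = 0.35601
Under exogeneity and monotonicity, PS = (p₁ − p₀) / (1 − p₀).
PS = (0.69835 − 0.35601) / (1 − 0.35601) = 0.34234 / 0.64399 ≈ 0.5316

PS ≈ 0.532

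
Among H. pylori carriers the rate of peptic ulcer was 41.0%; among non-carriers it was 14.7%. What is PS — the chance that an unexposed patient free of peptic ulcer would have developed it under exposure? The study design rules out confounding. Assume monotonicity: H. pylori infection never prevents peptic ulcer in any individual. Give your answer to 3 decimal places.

PS ≈ 0.308

p₁ = 0.41, p₀ = 0.147.
Under exogeneity and monotonicity, PS = (p₁ − p₀) / (1 − p₀).
PS = (0.41 − 0.147) / (1 − 0.147) = 0.263 / 0.853 ≈ 0.3083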